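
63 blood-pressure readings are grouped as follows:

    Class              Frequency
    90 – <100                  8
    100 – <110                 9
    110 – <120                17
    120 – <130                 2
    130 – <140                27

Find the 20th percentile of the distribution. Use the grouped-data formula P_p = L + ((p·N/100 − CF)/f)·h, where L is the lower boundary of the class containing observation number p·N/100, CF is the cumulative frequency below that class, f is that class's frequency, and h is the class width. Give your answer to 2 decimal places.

N = 63; target position k = 20/100 · 63 = 12.6.
Cumulative frequencies: 8, 17, 34, 36, 63.
Observation 12.6 falls in the class 100 – <110.
L = 100, CF = 8, f = 9, h = 10.
P20 = 100 + ((12.6 − 8)/9)·10 = 100 + 5.11111 = 105.111.

105.11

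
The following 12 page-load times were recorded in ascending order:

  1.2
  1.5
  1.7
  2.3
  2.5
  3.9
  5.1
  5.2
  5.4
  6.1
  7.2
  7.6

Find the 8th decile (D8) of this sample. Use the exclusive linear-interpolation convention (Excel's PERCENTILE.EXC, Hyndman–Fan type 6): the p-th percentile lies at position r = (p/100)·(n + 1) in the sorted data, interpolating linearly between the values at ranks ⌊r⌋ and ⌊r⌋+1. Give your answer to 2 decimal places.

n = 12.
r = (80/100)·(12 + 1) = 10.4.
Rank 10 is 6.1 and rank 11 is 7.2.
Interpolate: 6.1 + 0.4·(7.2 − 6.1) = 6.1 + 0.4·1.1 = 6.54.

6.54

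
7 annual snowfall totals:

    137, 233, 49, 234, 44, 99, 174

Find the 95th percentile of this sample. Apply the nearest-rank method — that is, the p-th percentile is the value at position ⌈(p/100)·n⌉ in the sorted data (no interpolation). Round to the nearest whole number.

234

Sorted: 44, 49, 99, 137, 174, 233, 234.
n = 7.
Position = ⌈95/100 · 7⌉ = ⌈6.65⌉ = 7.
The value at rank 7 is 234.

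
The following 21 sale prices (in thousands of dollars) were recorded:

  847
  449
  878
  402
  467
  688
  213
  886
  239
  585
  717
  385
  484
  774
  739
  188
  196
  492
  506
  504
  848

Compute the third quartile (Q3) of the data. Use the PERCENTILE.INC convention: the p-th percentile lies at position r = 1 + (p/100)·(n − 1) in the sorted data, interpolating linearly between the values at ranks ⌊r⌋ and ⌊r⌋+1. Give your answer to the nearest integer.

Sorted: 188, 196, 213, 239, 385, 402, 449, 467, 484, 492, 504, 506, 585, 688, 717, 739, 774, 847, 848, 878, 886.
n = 21.
r = 1 + (75/100)·(21 − 1) = 1 + 15 = 16.
r is an integer, so P75 is the value at rank 16: 739.

739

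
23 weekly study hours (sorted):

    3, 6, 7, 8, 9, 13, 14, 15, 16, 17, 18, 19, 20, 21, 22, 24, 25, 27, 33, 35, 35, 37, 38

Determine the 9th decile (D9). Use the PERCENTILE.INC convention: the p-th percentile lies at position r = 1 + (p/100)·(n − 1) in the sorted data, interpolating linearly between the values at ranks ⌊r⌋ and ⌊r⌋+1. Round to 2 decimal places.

35.00

n = 23.
r = 1 + (90/100)·(23 − 1) = 1 + 19.8 = 20.8.
Rank 20 is 35 and rank 21 is 35.
Interpolate: 35 + 0.8·(35 − 35) = 35 + 0.8·0 = 35.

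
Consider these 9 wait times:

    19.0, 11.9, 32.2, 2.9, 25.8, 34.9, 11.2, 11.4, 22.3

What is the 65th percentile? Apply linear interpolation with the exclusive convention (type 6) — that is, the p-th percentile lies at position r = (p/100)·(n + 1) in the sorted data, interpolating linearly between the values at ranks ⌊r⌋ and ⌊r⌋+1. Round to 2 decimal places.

Sorted: 2.9, 11.2, 11.4, 11.9, 19.0, 22.3, 25.8, 32.2, 34.9.
n = 9.
r = (65/100)·(9 + 1) = 6.5.
Rank 6 is 22.3 and rank 7 is 25.8.
Interpolate: 22.3 + 0.5·(25.8 − 22.3) = 22.3 + 0.5·3.5 = 24.05.

24.05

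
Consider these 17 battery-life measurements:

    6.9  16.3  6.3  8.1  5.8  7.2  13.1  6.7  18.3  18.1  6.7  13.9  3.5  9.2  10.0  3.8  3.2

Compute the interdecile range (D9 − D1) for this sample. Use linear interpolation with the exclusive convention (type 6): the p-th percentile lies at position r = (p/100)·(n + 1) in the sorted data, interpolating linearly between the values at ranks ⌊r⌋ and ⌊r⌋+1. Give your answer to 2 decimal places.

Sorted: 3.2, 3.5, 3.8, 5.8, 6.3, 6.7, 6.7, 6.9, 7.2, 8.1, 9.2, 10.0, 13.1, 13.9, 16.3, 18.1, 18.3.
n = 17.
P10: r = 1.8; ranks 1–2 are 3.2, 3.5; interpolating gives 3.44.
P90: r = 16.2; ranks 16–17 are 18.1, 18.3; interpolating gives 18.14.
Difference: 18.14 − 3.44 = 14.7.

14.70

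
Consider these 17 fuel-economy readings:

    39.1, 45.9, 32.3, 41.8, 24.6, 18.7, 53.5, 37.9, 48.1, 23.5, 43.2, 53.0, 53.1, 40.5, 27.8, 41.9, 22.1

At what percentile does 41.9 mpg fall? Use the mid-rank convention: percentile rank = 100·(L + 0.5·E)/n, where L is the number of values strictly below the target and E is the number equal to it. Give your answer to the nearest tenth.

Sorted: 18.7, 22.1, 23.5, 24.6, 27.8, 32.3, 37.9, 39.1, 40.5, 41.8, 41.9, 43.2, 45.9, 48.1, 53.0, 53.1, 53.5.
Count below 41.9: L = 10; count equal: E = 1; n = 17.
Percentile rank = 100·(10 + 0.5·1)/17 = 100·10.5/17 = 61.76.

61.8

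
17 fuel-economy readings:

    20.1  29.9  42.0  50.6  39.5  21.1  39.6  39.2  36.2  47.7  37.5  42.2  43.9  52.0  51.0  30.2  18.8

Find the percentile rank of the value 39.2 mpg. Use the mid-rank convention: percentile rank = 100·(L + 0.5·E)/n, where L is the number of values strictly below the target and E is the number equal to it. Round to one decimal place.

44.1

Sorted: 18.8, 20.1, 21.1, 29.9, 30.2, 36.2, 37.5, 39.2, 39.5, 39.6, 42.0, 42.2, 43.9, 47.7, 50.6, 51.0, 52.0.
Count below 39.2: L = 7; count equal: E = 1; n = 17.
Percentile rank = 100·(7 + 0.5·1)/17 = 100·7.5/17 = 44.12.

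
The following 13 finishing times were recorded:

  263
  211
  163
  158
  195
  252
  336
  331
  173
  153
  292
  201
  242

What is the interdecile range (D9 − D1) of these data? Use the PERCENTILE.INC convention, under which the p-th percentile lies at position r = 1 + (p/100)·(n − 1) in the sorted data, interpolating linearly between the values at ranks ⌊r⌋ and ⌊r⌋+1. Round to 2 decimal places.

Sorted: 153, 158, 163, 173, 195, 201, 211, 242, 252, 263, 292, 331, 336.
n = 13.
P10: r = 2.2; ranks 2–3 are 158, 163; interpolating gives 159.
P90: r = 11.8; ranks 11–12 are 292, 331; interpolating gives 323.2.
Difference: 323.2 − 159 = 164.2.

164.20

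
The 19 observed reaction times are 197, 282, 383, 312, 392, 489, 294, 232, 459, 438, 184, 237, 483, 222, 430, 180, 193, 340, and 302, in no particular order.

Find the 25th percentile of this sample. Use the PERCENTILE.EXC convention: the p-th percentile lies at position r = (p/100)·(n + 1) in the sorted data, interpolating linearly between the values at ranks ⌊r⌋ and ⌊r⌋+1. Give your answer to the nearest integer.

Sorted: 180, 184, 193, 197, 222, 232, 237, 282, 294, 302, 312, 340, 383, 392, 430, 438, 459, 483, 489.
n = 19.
r = (25/100)·(19 + 1) = 5.
r is an integer, so P25 is the value at rank 5: 222.

222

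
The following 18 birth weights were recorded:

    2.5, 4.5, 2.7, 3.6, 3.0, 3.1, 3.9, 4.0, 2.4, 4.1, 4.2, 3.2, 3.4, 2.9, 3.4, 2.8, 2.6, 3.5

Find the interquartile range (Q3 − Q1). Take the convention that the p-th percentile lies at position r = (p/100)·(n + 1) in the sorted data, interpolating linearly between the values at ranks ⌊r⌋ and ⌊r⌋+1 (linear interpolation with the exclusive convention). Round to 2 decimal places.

1.15

Sorted: 2.4, 2.5, 2.6, 2.7, 2.8, 2.9, 3.0, 3.1, 3.2, 3.4, 3.4, 3.5, 3.6, 3.9, 4.0, 4.1, 4.2, 4.5.
n = 18.
P25: r = 4.75; ranks 4–5 are 2.7, 2.8; interpolating gives 2.775.
P75: r = 14.25; ranks 14–15 are 3.9, 4.0; interpolating gives 3.925.
Difference: 3.925 − 2.775 = 1.15.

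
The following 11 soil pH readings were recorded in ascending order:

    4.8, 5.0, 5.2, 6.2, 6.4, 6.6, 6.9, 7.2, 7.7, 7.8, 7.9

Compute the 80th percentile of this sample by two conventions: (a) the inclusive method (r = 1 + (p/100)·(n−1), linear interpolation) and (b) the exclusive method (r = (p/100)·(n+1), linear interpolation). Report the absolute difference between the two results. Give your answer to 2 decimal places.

n = 11.
(a) r = 9 → value at rank 9 = 7.7.
(b) r = 9.6; between ranks 9 (7.7) and 10 (7.8): 7.76.
|7.7 − 7.76| = 0.06.

0.06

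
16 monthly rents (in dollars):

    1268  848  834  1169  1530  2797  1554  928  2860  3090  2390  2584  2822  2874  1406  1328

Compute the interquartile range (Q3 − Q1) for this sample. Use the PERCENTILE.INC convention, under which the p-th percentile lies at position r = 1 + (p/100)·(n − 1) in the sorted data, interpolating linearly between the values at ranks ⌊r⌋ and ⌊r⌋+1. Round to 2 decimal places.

Sorted: 834, 848, 928, 1169, 1268, 1328, 1406, 1530, 1554, 2390, 2584, 2797, 2822, 2860, 2874, 3090.
n = 16.
P25: r = 4.75; ranks 4–5 are 1169, 1268; interpolating gives 1243.25.
P75: r = 12.25; ranks 12–13 are 2797, 2822; interpolating gives 2803.25.
Difference: 2803.25 − 1243.25 = 1560.

1560.00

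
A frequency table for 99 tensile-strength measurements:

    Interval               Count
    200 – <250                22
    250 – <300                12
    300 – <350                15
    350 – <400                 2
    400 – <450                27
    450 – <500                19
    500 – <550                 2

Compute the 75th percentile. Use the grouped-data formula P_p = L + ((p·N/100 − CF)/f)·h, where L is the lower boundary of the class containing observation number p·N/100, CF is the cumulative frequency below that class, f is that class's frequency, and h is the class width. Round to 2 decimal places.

443.06

N = 99; target position k = 75/100 · 99 = 74.25.
Cumulative frequencies: 22, 34, 49, 51, 78, 97, 99.
Observation 74.25 falls in the class 400 – <450.
L = 400, CF = 51, f = 27, h = 50.
P75 = 400 + ((74.25 − 51)/27)·50 = 400 + 43.0556 = 443.056.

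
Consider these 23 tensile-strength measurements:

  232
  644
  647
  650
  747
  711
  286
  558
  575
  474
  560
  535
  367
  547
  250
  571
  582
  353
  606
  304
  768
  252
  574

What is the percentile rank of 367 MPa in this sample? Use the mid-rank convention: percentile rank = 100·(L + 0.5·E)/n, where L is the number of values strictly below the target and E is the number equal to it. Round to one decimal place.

Sorted: 232, 250, 252, 286, 304, 353, 367, 474, 535, 547, 558, 560, 571, 574, 575, 582, 606, 644, 647, 650, 711, 747, 768.
Count below 367: L = 6; count equal: E = 1; n = 23.
Percentile rank = 100·(6 + 0.5·1)/23 = 100·6.5/23 = 28.26.

28.3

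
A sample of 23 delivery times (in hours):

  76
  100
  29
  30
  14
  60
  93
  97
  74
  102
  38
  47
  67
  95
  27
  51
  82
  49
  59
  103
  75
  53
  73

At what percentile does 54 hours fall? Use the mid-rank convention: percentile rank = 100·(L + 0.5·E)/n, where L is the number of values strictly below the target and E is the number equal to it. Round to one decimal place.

39.1

Sorted: 14, 27, 29, 30, 38, 47, 49, 51, 53, 59, 60, 67, 73, 74, 75, 76, 82, 93, 95, 97, 100, 102, 103.
Count below 54: L = 9; count equal: E = 0; n = 23.
Percentile rank = 100·(9 + 0.5·0)/23 = 100·9/23 = 39.13.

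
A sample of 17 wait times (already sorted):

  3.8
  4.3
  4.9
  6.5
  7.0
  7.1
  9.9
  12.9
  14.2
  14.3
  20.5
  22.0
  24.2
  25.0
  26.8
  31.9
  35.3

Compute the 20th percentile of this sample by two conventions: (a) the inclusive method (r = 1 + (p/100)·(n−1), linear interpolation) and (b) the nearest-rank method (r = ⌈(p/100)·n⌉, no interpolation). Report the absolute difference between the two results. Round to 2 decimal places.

0.10

n = 17.
(a) r = 4.2; between ranks 4 (6.5) and 5 (7.0): 6.6.
(b) the nearest-rank method: rank 4 → 6.5.
|6.6 − 6.5| = 0.1.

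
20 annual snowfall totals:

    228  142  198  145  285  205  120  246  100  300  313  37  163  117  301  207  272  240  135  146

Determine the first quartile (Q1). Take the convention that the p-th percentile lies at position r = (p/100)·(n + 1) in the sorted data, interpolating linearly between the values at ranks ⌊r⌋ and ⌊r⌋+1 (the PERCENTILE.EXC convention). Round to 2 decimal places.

Sorted: 37, 100, 117, 120, 135, 142, 145, 146, 163, 198, 205, 207, 228, 240, 246, 272, 285, 300, 301, 313.
n = 20.
r = (25/100)·(20 + 1) = 5.25.
Rank 5 is 135 and rank 6 is 142.
Interpolate: 135 + 0.25·(142 − 135) = 135 + 0.25·7 = 136.75.

136.75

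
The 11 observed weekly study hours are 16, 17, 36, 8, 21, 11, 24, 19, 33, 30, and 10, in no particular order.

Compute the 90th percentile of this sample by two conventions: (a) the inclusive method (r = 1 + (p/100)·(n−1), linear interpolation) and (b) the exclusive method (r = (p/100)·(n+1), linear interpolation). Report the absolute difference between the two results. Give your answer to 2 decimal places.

2.40

Sorted: 8, 10, 11, 16, 17, 19, 21, 24, 30, 33, 36.
n = 11.
(a) r = 10 → value at rank 10 = 33.
(b) r = 10.8; between ranks 10 (33) and 11 (36): 35.4.
|33 − 35.4| = 2.4.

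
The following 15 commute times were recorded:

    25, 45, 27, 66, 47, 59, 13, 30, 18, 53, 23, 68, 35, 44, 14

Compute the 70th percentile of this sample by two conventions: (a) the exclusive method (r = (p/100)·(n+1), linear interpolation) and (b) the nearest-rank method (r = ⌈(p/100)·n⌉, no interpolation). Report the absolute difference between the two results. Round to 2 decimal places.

Sorted: 13, 14, 18, 23, 25, 27, 30, 35, 44, 45, 47, 53, 59, 66, 68.
n = 15.
(a) r = 11.2; between ranks 11 (47) and 12 (53): 48.2.
(b) the nearest-rank method: rank 11 → 47.
|48.2 − 47| = 1.2.

1.20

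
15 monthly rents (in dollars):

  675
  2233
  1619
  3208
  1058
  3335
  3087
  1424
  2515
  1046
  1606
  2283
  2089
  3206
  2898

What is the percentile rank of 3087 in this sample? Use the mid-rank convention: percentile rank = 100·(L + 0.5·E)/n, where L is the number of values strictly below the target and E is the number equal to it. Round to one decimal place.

Sorted: 675, 1046, 1058, 1424, 1606, 1619, 2089, 2233, 2283, 2515, 2898, 3087, 3206, 3208, 3335.
Count below 3087: L = 11; count equal: E = 1; n = 15.
Percentile rank = 100·(11 + 0.5·1)/15 = 100·11.5/15 = 76.67.

76.7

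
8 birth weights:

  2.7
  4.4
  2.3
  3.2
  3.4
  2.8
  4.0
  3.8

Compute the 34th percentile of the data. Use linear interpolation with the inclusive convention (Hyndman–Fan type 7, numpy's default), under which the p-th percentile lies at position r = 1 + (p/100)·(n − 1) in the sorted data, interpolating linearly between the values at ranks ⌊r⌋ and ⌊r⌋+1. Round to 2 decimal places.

2.95

Sorted: 2.3, 2.7, 2.8, 3.2, 3.4, 3.8, 4.0, 4.4.
n = 8.
r = 1 + (34/100)·(8 − 1) = 1 + 2.38 = 3.38.
Rank 3 is 2.8 and rank 4 is 3.2.
Interpolate: 2.8 + 0.38·(3.2 − 2.8) = 2.8 + 0.38·0.4 = 2.952.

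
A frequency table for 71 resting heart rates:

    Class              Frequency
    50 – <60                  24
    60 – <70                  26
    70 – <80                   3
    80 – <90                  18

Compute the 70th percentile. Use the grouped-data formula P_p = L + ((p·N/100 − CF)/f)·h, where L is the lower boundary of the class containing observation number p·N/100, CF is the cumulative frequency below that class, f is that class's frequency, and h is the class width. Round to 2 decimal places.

69.88

N = 71; target position k = 70/100 · 71 = 49.7.
Cumulative frequencies: 24, 50, 53, 71.
Observation 49.7 falls in the class 60 – <70.
L = 60, CF = 24, f = 26, h = 10.
P70 = 60 + ((49.7 − 24)/26)·10 = 60 + 9.88462 = 69.8846.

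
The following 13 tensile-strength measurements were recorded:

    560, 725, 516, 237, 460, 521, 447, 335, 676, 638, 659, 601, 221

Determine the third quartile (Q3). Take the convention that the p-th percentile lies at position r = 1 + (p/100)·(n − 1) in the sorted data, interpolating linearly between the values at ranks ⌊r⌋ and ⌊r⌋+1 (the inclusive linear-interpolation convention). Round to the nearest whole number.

Sorted: 221, 237, 335, 447, 460, 516, 521, 560, 601, 638, 659, 676, 725.
n = 13.
r = 1 + (75/100)·(13 − 1) = 1 + 9 = 10.
r is an integer, so P75 is the value at rank 10: 638.

638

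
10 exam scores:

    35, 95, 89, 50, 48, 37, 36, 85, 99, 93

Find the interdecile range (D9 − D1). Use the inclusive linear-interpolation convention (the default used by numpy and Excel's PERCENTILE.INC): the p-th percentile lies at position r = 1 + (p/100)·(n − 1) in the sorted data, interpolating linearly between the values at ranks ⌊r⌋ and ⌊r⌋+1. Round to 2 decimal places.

Sorted: 35, 36, 37, 48, 50, 85, 89, 93, 95, 99.
n = 10.
P10: r = 1.9; ranks 1–2 are 35, 36; interpolating gives 35.9.
P90: r = 9.1; ranks 9–10 are 95, 99; interpolating gives 95.4.
Difference: 95.4 − 35.9 = 59.5.

59.50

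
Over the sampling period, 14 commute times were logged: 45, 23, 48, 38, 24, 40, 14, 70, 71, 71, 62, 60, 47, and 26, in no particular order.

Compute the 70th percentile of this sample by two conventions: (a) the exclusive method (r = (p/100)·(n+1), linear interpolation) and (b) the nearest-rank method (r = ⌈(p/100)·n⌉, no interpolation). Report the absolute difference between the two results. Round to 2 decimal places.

Sorted: 14, 23, 24, 26, 38, 40, 45, 47, 48, 60, 62, 70, 71, 71.
n = 14.
(a) r = 10.5; between ranks 10 (60) and 11 (62): 61.
(b) the nearest-rank method: rank 10 → 60.
|61 − 60| = 1.

1.00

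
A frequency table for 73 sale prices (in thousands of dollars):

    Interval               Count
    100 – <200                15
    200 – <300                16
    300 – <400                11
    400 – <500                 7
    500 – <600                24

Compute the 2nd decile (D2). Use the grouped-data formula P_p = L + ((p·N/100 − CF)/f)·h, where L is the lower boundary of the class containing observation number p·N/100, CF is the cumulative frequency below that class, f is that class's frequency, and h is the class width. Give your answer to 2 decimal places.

197.33

N = 73; target position k = 20/100 · 73 = 14.6.
Cumulative frequencies: 15, 31, 42, 49, 73.
Observation 14.6 falls in the class 100 – <200.
L = 100, CF = 0, f = 15, h = 100.
P20 = 100 + ((14.6 − 0)/15)·100 = 100 + 97.3333 = 197.333.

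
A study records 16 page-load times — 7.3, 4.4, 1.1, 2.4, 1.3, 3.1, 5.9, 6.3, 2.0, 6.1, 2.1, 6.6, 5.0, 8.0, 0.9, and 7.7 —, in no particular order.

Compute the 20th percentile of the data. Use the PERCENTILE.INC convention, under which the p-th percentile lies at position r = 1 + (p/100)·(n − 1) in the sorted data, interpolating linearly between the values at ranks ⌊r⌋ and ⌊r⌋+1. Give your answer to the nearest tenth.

2.0

Sorted: 0.9, 1.1, 1.3, 2.0, 2.1, 2.4, 3.1, 4.4, 5.0, 5.9, 6.1, 6.3, 6.6, 7.3, 7.7, 8.0.
n = 16.
r = 1 + (20/100)·(16 − 1) = 1 + 3 = 4.
r is an integer, so P20 is the value at rank 4: 2.0.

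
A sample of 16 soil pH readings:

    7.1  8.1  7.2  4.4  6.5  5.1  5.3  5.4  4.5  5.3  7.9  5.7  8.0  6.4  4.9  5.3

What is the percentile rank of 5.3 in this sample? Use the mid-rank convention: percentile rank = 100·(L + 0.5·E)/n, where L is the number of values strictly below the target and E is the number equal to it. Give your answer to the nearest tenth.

34.4

Sorted: 4.4, 4.5, 4.9, 5.1, 5.3, 5.3, 5.3, 5.4, 5.7, 6.4, 6.5, 7.1, 7.2, 7.9, 8.0, 8.1.
Count below 5.3: L = 4; count equal: E = 3; n = 16.
Percentile rank = 100·(4 + 0.5·3)/16 = 100·5.5/16 = 34.38.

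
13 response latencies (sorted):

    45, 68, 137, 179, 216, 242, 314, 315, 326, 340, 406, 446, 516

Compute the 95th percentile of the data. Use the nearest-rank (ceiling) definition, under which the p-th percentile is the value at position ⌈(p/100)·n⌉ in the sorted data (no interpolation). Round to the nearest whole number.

n = 13.
Position = ⌈95/100 · 13⌉ = ⌈12.35⌉ = 13.
The value at rank 13 is 516.

516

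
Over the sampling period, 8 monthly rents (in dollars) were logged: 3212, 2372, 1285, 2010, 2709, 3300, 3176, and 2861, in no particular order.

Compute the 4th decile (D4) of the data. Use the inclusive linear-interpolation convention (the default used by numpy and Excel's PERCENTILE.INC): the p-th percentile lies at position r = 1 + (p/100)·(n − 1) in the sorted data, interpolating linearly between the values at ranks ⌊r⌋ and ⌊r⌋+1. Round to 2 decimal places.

2641.60

Sorted: 1285, 2010, 2372, 2709, 2861, 3176, 3212, 3300.
n = 8.
r = 1 + (40/100)·(8 − 1) = 1 + 2.8 = 3.8.
Rank 3 is 2372 and rank 4 is 2709.
Interpolate: 2372 + 0.8·(2709 − 2372) = 2372 + 0.8·337 = 2641.6.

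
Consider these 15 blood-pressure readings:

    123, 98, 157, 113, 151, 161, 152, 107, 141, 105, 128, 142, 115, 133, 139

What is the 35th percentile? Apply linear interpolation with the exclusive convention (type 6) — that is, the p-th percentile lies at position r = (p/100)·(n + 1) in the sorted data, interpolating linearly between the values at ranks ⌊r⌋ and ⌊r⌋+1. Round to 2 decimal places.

119.80

Sorted: 98, 105, 107, 113, 115, 123, 128, 133, 139, 141, 142, 151, 152, 157, 161.
n = 15.
r = (35/100)·(15 + 1) = 5.6.
Rank 5 is 115 and rank 6 is 123.
Interpolate: 115 + 0.6·(123 − 115) = 115 + 0.6·8 = 119.8.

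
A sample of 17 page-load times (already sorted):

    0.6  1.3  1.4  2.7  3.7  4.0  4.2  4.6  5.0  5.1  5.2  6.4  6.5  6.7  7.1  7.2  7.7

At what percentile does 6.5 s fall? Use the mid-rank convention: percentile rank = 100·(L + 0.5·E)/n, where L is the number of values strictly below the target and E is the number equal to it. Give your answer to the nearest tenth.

73.5

Count below 6.5: L = 12; count equal: E = 1; n = 17.
Percentile rank = 100·(12 + 0.5·1)/17 = 100·12.5/17 = 73.53.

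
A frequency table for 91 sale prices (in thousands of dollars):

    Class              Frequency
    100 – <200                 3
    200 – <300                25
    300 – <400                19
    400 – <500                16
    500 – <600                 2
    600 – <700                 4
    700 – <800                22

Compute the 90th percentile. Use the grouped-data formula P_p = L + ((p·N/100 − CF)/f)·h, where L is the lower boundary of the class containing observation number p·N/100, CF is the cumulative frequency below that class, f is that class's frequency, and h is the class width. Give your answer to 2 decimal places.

N = 91; target position k = 90/100 · 91 = 81.9.
Cumulative frequencies: 3, 28, 47, 63, 65, 69, 91.
Observation 81.9 falls in the class 700 – <800.
L = 700, CF = 69, f = 22, h = 100.
P90 = 700 + ((81.9 − 69)/22)·100 = 700 + 58.6364 = 758.636.

758.64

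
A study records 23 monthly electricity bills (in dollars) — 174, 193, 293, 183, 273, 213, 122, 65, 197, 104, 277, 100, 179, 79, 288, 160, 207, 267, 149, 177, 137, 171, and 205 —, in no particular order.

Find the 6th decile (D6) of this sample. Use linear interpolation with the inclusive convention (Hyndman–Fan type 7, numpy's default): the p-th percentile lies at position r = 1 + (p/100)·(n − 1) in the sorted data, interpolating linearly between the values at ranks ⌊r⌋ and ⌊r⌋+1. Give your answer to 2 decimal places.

193.80

Sorted: 65, 79, 100, 104, 122, 137, 149, 160, 171, 174, 177, 179, 183, 193, 197, 205, 207, 213, 267, 273, 277, 288, 293.
n = 23.
r = 1 + (60/100)·(23 − 1) = 1 + 13.2 = 14.2.
Rank 14 is 193 and rank 15 is 197.
Interpolate: 193 + 0.2·(197 − 193) = 193 + 0.2·4 = 193.8.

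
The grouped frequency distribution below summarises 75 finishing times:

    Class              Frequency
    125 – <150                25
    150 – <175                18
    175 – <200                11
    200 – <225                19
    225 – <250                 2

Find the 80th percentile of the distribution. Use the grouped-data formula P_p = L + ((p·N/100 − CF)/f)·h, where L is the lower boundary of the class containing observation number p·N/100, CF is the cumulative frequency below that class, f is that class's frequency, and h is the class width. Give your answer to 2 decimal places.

207.89

N = 75; target position k = 80/100 · 75 = 60.
Cumulative frequencies: 25, 43, 54, 73, 75.
Observation 60 falls in the class 200 – <225.
L = 200, CF = 54, f = 19, h = 25.
P80 = 200 + ((60 − 54)/19)·25 = 200 + 7.89474 = 207.895.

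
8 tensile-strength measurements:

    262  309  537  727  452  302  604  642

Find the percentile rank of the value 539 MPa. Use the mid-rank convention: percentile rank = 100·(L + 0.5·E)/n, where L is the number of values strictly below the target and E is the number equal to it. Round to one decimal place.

62.5

Sorted: 262, 302, 309, 452, 537, 604, 642, 727.
Count below 539: L = 5; count equal: E = 0; n = 8.
Percentile rank = 100·(5 + 0.5·0)/8 = 100·5/8 = 62.5.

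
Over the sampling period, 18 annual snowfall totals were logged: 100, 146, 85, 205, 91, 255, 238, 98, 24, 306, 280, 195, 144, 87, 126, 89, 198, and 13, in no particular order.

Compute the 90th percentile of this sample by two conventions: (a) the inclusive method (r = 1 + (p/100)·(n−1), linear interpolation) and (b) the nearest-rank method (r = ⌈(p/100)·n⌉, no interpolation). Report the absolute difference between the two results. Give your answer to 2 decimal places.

Sorted: 13, 24, 85, 87, 89, 91, 98, 100, 126, 144, 146, 195, 198, 205, 238, 255, 280, 306.
n = 18.
(a) r = 16.3; between ranks 16 (255) and 17 (280): 262.5.
(b) the nearest-rank method: rank 17 → 280.
|262.5 − 280| = 17.5.

17.50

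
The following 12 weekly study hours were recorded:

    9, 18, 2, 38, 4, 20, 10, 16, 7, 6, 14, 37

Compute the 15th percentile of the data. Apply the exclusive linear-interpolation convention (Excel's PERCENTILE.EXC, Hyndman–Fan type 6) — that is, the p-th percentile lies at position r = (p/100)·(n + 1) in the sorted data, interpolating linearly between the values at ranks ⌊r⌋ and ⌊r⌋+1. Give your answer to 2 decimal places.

3.90

Sorted: 2, 4, 6, 7, 9, 10, 14, 16, 18, 20, 37, 38.
n = 12.
r = (15/100)·(12 + 1) = 1.95.
Rank 1 is 2 and rank 2 is 4.
Interpolate: 2 + 0.95·(4 − 2) = 2 + 0.95·2 = 3.9.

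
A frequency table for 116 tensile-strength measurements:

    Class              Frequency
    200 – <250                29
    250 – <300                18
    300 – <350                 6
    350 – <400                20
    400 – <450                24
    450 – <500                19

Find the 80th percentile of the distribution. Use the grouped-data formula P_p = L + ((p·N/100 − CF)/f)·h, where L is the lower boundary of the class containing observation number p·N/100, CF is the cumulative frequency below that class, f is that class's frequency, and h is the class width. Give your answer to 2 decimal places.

441.25

N = 116; target position k = 80/100 · 116 = 92.8.
Cumulative frequencies: 29, 47, 53, 73, 97, 116.
Observation 92.8 falls in the class 400 – <450.
L = 400, CF = 73, f = 24, h = 50.
P80 = 400 + ((92.8 − 73)/24)·50 = 400 + 41.25 = 441.25.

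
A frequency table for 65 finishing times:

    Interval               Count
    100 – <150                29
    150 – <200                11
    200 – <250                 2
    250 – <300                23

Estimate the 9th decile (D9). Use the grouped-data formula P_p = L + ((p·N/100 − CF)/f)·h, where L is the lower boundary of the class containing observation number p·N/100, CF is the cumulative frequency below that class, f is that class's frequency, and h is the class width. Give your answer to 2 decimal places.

285.87

N = 65; target position k = 90/100 · 65 = 58.5.
Cumulative frequencies: 29, 40, 42, 65.
Observation 58.5 falls in the class 250 – <300.
L = 250, CF = 42, f = 23, h = 50.
P90 = 250 + ((58.5 − 42)/23)·50 = 250 + 35.8696 = 285.87.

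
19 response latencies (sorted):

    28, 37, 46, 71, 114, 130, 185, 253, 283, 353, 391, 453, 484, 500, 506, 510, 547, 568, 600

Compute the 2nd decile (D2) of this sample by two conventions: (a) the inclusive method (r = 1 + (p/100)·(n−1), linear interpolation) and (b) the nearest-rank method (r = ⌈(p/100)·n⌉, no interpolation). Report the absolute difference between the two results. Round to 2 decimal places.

n = 19.
(a) r = 4.6; between ranks 4 (71) and 5 (114): 96.8.
(b) the nearest-rank method: rank 4 → 71.
|96.8 − 71| = 25.8.

25.80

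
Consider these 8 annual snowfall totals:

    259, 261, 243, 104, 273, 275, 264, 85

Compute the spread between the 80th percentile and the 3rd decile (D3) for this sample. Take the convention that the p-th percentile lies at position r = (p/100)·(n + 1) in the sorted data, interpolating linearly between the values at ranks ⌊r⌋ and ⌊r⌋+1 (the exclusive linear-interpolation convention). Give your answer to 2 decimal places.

Sorted: 85, 104, 243, 259, 261, 264, 273, 275.
n = 8.
P30: r = 2.7; ranks 2–3 are 104, 243; interpolating gives 201.3.
P80: r = 7.2; ranks 7–8 are 273, 275; interpolating gives 273.4.
Difference: 273.4 − 201.3 = 72.1.

72.10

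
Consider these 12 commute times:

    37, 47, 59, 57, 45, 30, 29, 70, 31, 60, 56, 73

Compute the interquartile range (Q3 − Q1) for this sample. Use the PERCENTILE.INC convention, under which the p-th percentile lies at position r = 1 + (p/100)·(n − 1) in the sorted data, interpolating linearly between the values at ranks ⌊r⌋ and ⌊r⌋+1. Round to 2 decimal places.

23.75

Sorted: 29, 30, 31, 37, 45, 47, 56, 57, 59, 60, 70, 73.
n = 12.
P25: r = 3.75; ranks 3–4 are 31, 37; interpolating gives 35.5.
P75: r = 9.25; ranks 9–10 are 59, 60; interpolating gives 59.25.
Difference: 59.25 − 35.5 = 23.75.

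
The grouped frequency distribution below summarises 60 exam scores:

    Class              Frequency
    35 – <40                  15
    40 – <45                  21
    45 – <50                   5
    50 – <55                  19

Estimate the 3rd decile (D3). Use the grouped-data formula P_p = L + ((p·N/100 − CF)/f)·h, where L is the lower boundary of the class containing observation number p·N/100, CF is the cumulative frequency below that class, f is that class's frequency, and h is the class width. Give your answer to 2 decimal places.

N = 60; target position k = 30/100 · 60 = 18.
Cumulative frequencies: 15, 36, 41, 60.
Observation 18 falls in the class 40 – <45.
L = 40, CF = 15, f = 21, h = 5.
P30 = 40 + ((18 − 15)/21)·5 = 40 + 0.714286 = 40.7143.

40.71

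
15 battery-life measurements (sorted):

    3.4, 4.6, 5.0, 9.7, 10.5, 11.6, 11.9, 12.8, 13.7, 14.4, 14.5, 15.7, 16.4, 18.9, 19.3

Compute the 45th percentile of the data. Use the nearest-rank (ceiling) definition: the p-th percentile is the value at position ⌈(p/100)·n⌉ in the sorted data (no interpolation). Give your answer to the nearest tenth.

11.9

n = 15.
Position = ⌈45/100 · 15⌉ = ⌈6.75⌉ = 7.
The value at rank 7 is 11.9.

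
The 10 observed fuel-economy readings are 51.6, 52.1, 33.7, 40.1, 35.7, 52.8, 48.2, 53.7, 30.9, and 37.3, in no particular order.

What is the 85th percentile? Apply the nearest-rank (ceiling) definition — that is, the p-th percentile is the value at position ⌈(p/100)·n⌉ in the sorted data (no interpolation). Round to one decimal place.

52.8

Sorted: 30.9, 33.7, 35.7, 37.3, 40.1, 48.2, 51.6, 52.1, 52.8, 53.7.
n = 10.
Position = ⌈85/100 · 10⌉ = ⌈8.5⌉ = 9.
The value at rank 9 is 52.8.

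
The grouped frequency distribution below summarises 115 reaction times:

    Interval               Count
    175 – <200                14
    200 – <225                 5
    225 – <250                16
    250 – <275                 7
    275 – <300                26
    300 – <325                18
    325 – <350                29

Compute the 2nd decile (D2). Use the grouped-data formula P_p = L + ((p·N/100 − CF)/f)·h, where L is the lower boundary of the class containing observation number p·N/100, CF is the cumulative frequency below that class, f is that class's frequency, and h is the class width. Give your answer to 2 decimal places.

N = 115; target position k = 20/100 · 115 = 23.
Cumulative frequencies: 14, 19, 35, 42, 68, 86, 115.
Observation 23 falls in the class 225 – <250.
L = 225, CF = 19, f = 16, h = 25.
P20 = 225 + ((23 − 19)/16)·25 = 225 + 6.25 = 231.25.

231.25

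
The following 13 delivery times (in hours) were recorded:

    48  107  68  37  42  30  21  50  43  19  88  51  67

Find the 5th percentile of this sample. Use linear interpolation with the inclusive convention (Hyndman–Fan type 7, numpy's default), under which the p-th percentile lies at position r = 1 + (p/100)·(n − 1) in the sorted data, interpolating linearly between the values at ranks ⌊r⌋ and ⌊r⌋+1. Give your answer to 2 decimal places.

Sorted: 19, 21, 30, 37, 42, 43, 48, 50, 51, 67, 68, 88, 107.
n = 13.
r = 1 + (5/100)·(13 − 1) = 1 + 0.6 = 1.6.
Rank 1 is 19 and rank 2 is 21.
Interpolate: 19 + 0.6·(21 − 19) = 19 + 0.6·2 = 20.2.

20.20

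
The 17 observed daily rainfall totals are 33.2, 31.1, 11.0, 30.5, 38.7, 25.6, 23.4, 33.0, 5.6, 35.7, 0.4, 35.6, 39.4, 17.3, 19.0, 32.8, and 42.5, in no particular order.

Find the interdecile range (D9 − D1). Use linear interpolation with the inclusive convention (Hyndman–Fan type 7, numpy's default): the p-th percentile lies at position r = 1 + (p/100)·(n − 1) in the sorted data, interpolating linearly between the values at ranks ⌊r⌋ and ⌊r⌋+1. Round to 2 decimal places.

30.14

Sorted: 0.4, 5.6, 11.0, 17.3, 19.0, 23.4, 25.6, 30.5, 31.1, 32.8, 33.0, 33.2, 35.6, 35.7, 38.7, 39.4, 42.5.
n = 17.
P10: r = 2.6; ranks 2–3 are 5.6, 11.0; interpolating gives 8.84.
P90: r = 15.4; ranks 15–16 are 38.7, 39.4; interpolating gives 38.98.
Difference: 38.98 − 8.84 = 30.14.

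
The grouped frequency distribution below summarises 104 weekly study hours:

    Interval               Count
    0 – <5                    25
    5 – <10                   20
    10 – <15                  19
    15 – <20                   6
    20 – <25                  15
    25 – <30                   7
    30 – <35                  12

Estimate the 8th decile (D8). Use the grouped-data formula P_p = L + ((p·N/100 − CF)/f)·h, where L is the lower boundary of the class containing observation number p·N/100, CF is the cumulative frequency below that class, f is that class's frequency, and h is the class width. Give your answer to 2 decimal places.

N = 104; target position k = 80/100 · 104 = 83.2.
Cumulative frequencies: 25, 45, 64, 70, 85, 92, 104.
Observation 83.2 falls in the class 20 – <25.
L = 20, CF = 70, f = 15, h = 5.
P80 = 20 + ((83.2 − 70)/15)·5 = 20 + 4.4 = 24.4.

24.40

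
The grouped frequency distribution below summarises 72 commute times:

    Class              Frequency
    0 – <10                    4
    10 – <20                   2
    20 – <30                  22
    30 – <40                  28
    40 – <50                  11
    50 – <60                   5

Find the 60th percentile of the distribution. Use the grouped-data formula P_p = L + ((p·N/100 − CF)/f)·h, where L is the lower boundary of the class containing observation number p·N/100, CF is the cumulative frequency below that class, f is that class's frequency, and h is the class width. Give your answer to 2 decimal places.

N = 72; target position k = 60/100 · 72 = 43.2.
Cumulative frequencies: 4, 6, 28, 56, 67, 72.
Observation 43.2 falls in the class 30 – <40.
L = 30, CF = 28, f = 28, h = 10.
P60 = 30 + ((43.2 − 28)/28)·10 = 30 + 5.42857 = 35.4286.

35.43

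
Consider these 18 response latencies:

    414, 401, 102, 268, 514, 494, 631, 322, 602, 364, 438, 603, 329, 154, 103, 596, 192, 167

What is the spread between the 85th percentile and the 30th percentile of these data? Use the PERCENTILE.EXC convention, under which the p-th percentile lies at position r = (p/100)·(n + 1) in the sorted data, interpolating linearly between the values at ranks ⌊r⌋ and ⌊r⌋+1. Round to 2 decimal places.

356.95

Sorted: 102, 103, 154, 167, 192, 268, 322, 329, 364, 401, 414, 438, 494, 514, 596, 602, 603, 631.
n = 18.
P30: r = 5.7; ranks 5–6 are 192, 268; interpolating gives 245.2.
P85: r = 16.15; ranks 16–17 are 602, 603; interpolating gives 602.15.
Difference: 602.15 − 245.2 = 356.95.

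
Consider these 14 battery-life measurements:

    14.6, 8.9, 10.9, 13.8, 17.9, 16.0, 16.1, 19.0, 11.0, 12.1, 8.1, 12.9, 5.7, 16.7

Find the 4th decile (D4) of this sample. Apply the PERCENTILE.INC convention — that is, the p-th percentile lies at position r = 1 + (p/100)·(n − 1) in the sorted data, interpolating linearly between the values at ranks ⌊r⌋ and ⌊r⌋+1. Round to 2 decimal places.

12.26

Sorted: 5.7, 8.1, 8.9, 10.9, 11.0, 12.1, 12.9, 13.8, 14.6, 16.0, 16.1, 16.7, 17.9, 19.0.
n = 14.
r = 1 + (40/100)·(14 − 1) = 1 + 5.2 = 6.2.
Rank 6 is 12.1 and rank 7 is 12.9.
Interpolate: 12.1 + 0.2·(12.9 − 12.1) = 12.1 + 0.2·0.8 = 12.26.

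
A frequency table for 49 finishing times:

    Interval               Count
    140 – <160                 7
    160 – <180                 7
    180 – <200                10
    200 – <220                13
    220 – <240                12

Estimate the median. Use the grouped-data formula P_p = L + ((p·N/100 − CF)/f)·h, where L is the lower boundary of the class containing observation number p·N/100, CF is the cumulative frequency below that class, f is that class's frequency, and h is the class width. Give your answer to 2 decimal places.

N = 49; target position k = 50/100 · 49 = 24.5.
Cumulative frequencies: 7, 14, 24, 37, 49.
Observation 24.5 falls in the class 200 – <220.
L = 200, CF = 24, f = 13, h = 20.
P50 = 200 + ((24.5 − 24)/13)·20 = 200 + 0.769231 = 200.769.

200.77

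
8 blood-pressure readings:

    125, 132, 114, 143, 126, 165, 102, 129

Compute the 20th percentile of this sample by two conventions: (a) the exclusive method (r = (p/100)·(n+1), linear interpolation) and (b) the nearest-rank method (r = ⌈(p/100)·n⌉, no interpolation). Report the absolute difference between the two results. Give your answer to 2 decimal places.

2.40

Sorted: 102, 114, 125, 126, 129, 132, 143, 165.
n = 8.
(a) r = 1.8; between ranks 1 (102) and 2 (114): 111.6.
(b) the nearest-rank method: rank 2 → 114.
|111.6 − 114| = 2.4.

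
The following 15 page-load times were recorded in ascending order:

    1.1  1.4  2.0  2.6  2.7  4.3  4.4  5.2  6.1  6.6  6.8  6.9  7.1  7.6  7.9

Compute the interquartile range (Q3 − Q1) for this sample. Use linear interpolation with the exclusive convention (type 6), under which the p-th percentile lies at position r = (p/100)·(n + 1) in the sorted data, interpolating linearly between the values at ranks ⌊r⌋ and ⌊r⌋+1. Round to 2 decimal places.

n = 15.
P25: r = 4 (integer) → 2.6.
P75: r = 12 (integer) → 6.9.
Difference: 6.9 − 2.6 = 4.3.

4.30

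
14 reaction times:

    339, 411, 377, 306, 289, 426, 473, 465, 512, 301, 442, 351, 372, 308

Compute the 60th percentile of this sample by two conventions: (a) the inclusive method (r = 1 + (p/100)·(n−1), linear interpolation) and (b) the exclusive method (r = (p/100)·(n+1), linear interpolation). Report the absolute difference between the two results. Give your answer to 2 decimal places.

6.80

Sorted: 289, 301, 306, 308, 339, 351, 372, 377, 411, 426, 442, 465, 473, 512.
n = 14.
(a) r = 8.8; between ranks 8 (377) and 9 (411): 404.2.
(b) r = 9 → value at rank 9 = 411.
|404.2 − 411| = 6.8.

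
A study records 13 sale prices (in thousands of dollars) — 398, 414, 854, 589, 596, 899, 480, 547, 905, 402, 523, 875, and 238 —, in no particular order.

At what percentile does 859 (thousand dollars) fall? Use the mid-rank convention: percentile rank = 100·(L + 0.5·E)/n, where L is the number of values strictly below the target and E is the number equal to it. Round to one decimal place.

76.9

Sorted: 238, 398, 402, 414, 480, 523, 547, 589, 596, 854, 875, 899, 905.
Count below 859: L = 10; count equal: E = 0; n = 13.
Percentile rank = 100·(10 + 0.5·0)/13 = 100·10/13 = 76.92.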